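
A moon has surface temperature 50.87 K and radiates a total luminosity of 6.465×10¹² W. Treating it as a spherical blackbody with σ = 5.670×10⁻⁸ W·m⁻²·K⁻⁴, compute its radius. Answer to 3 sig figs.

R ≈ 1.16×10⁶ m

L = 4πR²σT⁴ ⇒ R = √(L/(4πσT⁴)).
σT⁴ = 0.379691 W/m², so R = √(6.465×10¹²/(4π×0.379691)) = 1.16×10⁶ m.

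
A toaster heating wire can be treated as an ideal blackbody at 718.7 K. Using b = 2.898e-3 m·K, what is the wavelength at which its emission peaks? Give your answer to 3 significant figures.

Wien's displacement law: λ_max = b/T = (2.898×10⁻³ m·K)/(718.7 K) = 4.032×10⁻⁶ m.
That is 4.03 μm, in the infrared range.

λ_max ≈ 4.03 μm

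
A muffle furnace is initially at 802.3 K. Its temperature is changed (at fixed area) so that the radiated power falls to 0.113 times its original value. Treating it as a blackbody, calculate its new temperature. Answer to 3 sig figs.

T₂ ≈ 465 K

P ∝ T⁴, so T₂/T₁ = (P₂/P₁)^(1/4) = (0.113)^(1/4) = 0.579789.
T₂ = 802.3 × 0.579789 = 465 K.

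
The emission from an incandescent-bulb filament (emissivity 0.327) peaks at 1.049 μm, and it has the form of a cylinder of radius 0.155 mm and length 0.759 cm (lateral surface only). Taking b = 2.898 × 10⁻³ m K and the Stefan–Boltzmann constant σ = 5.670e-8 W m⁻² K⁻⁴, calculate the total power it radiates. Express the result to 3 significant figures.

Wien's law: T = b/λ_max = 2.898×10⁻³/1.049×10⁻⁶ = 2762.63 K.
Lateral area A = 2πrL = 2π×1.55×10⁻⁴×7.59×10⁻³ = 7.39185×10⁻⁶ m².
Then P = εσAT⁴ = 0.327×5.670×10⁻⁸×7.39185×10⁻⁶×(2762.63)⁴ = 7.98 W.

P ≈ 7.98 W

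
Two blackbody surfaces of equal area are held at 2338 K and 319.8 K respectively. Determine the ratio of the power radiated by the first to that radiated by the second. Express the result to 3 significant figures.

P₁/P₂ ≈ 2.86×10³

With equal areas, P₁/P₂ = (T₁/T₂)⁴ = (2338/319.8)⁴ = 2.86×10³.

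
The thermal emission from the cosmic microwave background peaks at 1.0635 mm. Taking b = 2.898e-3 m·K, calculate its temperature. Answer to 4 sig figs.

Wien's law gives T = b/λ_max = (2.898×10⁻³ m·K)/(1.0635×10⁻³ m) = 2.725 K.

T ≈ 2.725 K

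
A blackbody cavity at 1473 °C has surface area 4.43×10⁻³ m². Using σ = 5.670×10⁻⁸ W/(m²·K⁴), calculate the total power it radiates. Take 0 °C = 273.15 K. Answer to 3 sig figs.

T = 1473 °C + 273.15 = 1746.15 K.
Area A = 4.43×10⁻³ m².
P = σAT⁴ = 5.670×10⁻⁸ × 4.43×10⁻³ × (1746.15)⁴ = 2.34×10³ W.

P ≈ 2.34×10³ W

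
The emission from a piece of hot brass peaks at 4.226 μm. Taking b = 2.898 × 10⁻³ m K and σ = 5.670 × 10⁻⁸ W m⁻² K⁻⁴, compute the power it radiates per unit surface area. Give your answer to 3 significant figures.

I ≈ 1.25×10⁴ W/m²

Wien's law: T = b/λ_max = 2.898×10⁻³/4.226×10⁻⁶ = 685.755 K.
Then I = σT⁴ = 5.670×10⁻⁸×(685.755)⁴ = 1.25×10⁴ W/m².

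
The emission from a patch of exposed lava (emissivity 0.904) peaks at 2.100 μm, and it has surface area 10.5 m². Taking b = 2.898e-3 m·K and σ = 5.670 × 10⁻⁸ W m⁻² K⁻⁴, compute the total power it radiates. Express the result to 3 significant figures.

Wien's law: T = b/λ_max = 2.898×10⁻³/2.100×10⁻⁶ = 1380.00 K.
Area A = 10.5 m².
Then P = εσAT⁴ = 0.904×5.670×10⁻⁸×10.5×(1380.00)⁴ = 1.95×10⁶ W.

P ≈ 1.95×10⁶ W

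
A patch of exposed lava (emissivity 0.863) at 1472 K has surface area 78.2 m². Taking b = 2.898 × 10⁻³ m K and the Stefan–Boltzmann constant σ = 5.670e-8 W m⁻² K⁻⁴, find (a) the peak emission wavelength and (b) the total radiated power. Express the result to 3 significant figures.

λ_max ≈ 1.97×10³ nm; P ≈ 1.80×10⁷ W

(a) λ_max = b/T = 2.898×10⁻³/1472 = 1.969×10⁻⁶ m = 1.97×10³ nm.
Area A = 78.2 m².
(b) P = εσAT⁴ = 0.863×5.670×10⁻⁸×78.2×(1472)⁴ = 1.80×10⁷ W.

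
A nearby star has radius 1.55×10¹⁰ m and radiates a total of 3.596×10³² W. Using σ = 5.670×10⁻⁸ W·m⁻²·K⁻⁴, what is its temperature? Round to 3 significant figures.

Surface area A = 4πR² = 4π(1.55×10¹⁰ m)² = 3.01907×10²¹ m².
P = σAT⁴ ⇒ T = (P/(σA))^(1/4) = (3.596×10³²/(5.670×10⁻⁸×3.01907×10²¹))^(1/4) = 3.81×10⁴ K.

T ≈ 3.81×10⁴ K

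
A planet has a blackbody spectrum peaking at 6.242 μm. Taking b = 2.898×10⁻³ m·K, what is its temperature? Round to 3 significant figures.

Wien's law gives T = b/λ_max = (2.898×10⁻³ m·K)/(6.242×10⁻⁶ m) = 464 K.

T ≈ 464 K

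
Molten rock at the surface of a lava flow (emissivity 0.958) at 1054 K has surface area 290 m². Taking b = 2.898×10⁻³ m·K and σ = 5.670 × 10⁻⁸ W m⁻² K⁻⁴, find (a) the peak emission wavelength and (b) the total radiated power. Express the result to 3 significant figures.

λ_max ≈ 2.75 μm; P ≈ 1.94×10⁷ W

(a) λ_max = b/T = 2.898×10⁻³/1054 = 2.750×10⁻⁶ m = 2.75 μm.
Area A = 290 m².
(b) P = εσAT⁴ = 0.958×5.670×10⁻⁸×290×(1054)⁴ = 1.94×10⁷ W.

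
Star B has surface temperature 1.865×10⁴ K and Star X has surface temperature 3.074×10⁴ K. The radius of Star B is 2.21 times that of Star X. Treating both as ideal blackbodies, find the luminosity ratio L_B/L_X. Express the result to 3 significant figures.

L_B/L_X ≈ 0.662

L ∝ R²T⁴, so L_B/L_X = (R_B/R_X)²(T_B/T_X)⁴ = (2.21)² × (1.865×10⁴/3.074×10⁴)⁴ = 4.8841 × 0.135488 = 0.662.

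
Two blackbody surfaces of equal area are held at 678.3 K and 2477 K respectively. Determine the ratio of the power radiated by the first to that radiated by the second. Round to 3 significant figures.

P₁/P₂ ≈ 5.62×10⁻³

With equal areas, P₁/P₂ = (T₁/T₂)⁴ = (678.3/2477)⁴ = 5.62×10⁻³.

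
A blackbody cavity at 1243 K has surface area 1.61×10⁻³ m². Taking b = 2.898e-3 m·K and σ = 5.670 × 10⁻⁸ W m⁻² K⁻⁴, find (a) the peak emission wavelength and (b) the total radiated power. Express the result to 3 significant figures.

(a) λ_max = b/T = 2.898×10⁻³/1243 = 2.331×10⁻⁶ m = 2.33×10³ nm.
Area A = 1.61×10⁻³ m².
(b) P = σAT⁴ = 5.670×10⁻⁸×1.61×10⁻³×(1243)⁴ = 218 W.

λ_max ≈ 2.33×10³ nm; P ≈ 218 W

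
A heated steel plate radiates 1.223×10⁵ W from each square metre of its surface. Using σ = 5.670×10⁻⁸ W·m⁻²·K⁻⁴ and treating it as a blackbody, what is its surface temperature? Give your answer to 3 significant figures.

I = σT⁴, so T = (I/σ)^(1/4) = (1.223×10⁵/(5.670×10⁻⁸))^(1/4) = 1.21×10³ K.

T ≈ 1.21×10³ K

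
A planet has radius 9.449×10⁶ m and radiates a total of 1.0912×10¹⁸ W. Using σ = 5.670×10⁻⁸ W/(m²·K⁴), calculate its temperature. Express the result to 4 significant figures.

T ≈ 361.9 K

Surface area A = 4πR² = 4π(9.449×10⁶ m)² = 1.12197×10¹⁵ m².
P = σAT⁴ ⇒ T = (P/(σA))^(1/4) = (1.0912×10¹⁸/(5.670×10⁻⁸×1.12197×10¹⁵))^(1/4) = 361.9 K.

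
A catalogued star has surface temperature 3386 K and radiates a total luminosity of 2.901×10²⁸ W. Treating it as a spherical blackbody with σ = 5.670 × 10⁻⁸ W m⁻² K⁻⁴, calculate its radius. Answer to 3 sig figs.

L = 4πR²σT⁴ ⇒ R = √(L/(4πσT⁴)).
σT⁴ = 7.45300×10⁶ W/m², so R = √(2.901×10²⁸/(4π×7.45300×10⁶)) = 1.76×10¹⁰ m.

R ≈ 1.76×10¹⁰ m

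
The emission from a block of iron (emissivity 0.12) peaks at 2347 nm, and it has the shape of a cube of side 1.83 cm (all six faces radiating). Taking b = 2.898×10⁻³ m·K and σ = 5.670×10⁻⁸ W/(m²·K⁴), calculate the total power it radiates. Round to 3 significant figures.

Wien's law: T = b/λ_max = 2.898×10⁻³/2.347×10⁻⁶ = 1234.77 K.
Area A = 6s² = 6×(0.0183 m)² = 2.00934×10⁻³ m².
Then P = εσAT⁴ = 0.12×5.670×10⁻⁸×2.00934×10⁻³×(1234.77)⁴ = 31.8 W.

P ≈ 31.8 W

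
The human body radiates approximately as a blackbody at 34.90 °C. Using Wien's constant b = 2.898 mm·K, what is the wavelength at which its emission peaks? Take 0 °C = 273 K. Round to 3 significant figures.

λ_max ≈ 9.41 μm

T = 34.90 °C + 273 = 307.90 K.
Wien's displacement law: λ_max = b/T = (2.898×10⁻³ m·K)/(307.90 K) = 9.412×10⁻⁶ m.
That is 9.41 μm, in the infrared range.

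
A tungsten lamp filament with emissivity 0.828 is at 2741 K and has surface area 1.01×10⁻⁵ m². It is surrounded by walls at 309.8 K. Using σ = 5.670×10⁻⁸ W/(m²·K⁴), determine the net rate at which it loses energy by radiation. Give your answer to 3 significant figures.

Area A = 1.01×10⁻⁵ m².
Net radiated power P_net = εσA(T⁴ − T₀⁴) = 0.828×5.670×10⁻⁸×1.01×10⁻⁵×(2741⁴ − 309.8⁴).
T⁴ − T₀⁴ = 5.64464×10¹³ − 9.21140×10⁹ = 5.64372×10¹³ K⁴, so P_net = 26.8 W.

Net loss ≈ 26.8 W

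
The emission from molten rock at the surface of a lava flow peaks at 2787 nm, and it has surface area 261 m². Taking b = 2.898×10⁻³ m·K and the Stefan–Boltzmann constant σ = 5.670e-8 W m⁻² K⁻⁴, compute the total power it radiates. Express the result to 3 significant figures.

Wien's law: T = b/λ_max = 2.898×10⁻³/2.787×10⁻⁶ = 1039.83 K.
Area A = 261 m².
Then P = σAT⁴ = 5.670×10⁻⁸×261×(1039.83)⁴ = 1.73×10⁷ W.

P ≈ 1.73×10⁷ W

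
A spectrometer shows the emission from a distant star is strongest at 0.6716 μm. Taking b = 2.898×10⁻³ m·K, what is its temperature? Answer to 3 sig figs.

Wien's law gives T = b/λ_max = (2.898×10⁻³ m·K)/(6.716×10⁻⁷ m) = 4.32×10³ K.

T ≈ 4.32×10³ K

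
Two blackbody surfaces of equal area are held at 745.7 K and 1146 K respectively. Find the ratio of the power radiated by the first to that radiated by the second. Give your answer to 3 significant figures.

With equal areas, P₁/P₂ = (T₁/T₂)⁴ = (745.7/1146)⁴ = 0.179.

P₁/P₂ ≈ 0.179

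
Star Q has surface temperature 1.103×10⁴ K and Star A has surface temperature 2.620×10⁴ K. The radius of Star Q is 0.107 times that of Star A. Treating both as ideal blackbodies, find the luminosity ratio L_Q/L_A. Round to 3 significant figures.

L ∝ R²T⁴, so L_Q/L_A = (R_Q/R_A)²(T_Q/T_A)⁴ = (0.107)² × (1.103×10⁴/2.620×10⁴)⁴ = 0.011449 × 0.0314121 = 3.60×10⁻⁴.

L_Q/L_A ≈ 3.60×10⁻⁴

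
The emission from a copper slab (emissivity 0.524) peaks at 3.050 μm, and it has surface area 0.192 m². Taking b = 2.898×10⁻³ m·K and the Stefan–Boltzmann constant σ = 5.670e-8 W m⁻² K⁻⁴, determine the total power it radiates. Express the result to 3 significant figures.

P ≈ 4.65×10³ W

Wien's law: T = b/λ_max = 2.898×10⁻³/3.050×10⁻⁶ = 950.164 K.
Area A = 0.192 m².
Then P = εσAT⁴ = 0.524×5.670×10⁻⁸×0.192×(950.164)⁴ = 4.65×10³ W.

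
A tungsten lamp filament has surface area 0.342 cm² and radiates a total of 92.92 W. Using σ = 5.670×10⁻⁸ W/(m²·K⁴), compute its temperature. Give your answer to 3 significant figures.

T ≈ 2.63×10³ K

Area A = 0.342 cm² = 3.42×10⁻⁵ m².
P = σAT⁴ ⇒ T = (P/(σA))^(1/4) = (92.92/(5.670×10⁻⁸×3.42×10⁻⁵))^(1/4) = 2.63×10³ K.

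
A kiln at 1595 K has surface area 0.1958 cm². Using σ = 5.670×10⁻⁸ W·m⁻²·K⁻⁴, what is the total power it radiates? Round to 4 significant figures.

Area A = 0.1958 cm² = 1.958×10⁻⁵ m².
P = σAT⁴ = 5.670×10⁻⁸ × 1.958×10⁻⁵ × (1595)⁴ = 7.185 W.

P ≈ 7.185 W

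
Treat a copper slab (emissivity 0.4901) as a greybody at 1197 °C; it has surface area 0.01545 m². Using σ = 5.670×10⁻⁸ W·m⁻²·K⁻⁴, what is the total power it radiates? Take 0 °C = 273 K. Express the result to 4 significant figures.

P ≈ 2005 W

T = 1197 °C + 273 = 1470 K.
Area A = 0.01545 m².
P = εσAT⁴ = 0.4901 × 5.670×10⁻⁸ × 0.01545 × (1470)⁴ = 2005 W.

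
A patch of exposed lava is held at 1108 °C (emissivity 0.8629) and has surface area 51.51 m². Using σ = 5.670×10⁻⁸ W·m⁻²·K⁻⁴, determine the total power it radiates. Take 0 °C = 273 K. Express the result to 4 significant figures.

T = 1108 °C + 273 = 1381 K.
Area A = 51.51 m².
P = εσAT⁴ = 0.8629 × 5.670×10⁻⁸ × 51.51 × (1381)⁴ = 9.167×10⁶ W.

P ≈ 9.167×10⁶ W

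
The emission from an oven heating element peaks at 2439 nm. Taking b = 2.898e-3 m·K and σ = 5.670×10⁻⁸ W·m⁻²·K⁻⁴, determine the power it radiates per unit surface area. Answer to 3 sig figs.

Wien's law: T = b/λ_max = 2.898×10⁻³/2.439×10⁻⁶ = 1188.19 K.
Then I = σT⁴ = 5.670×10⁻⁸×(1188.19)⁴ = 1.13×10⁵ W/m².

I ≈ 1.13×10⁵ W/m²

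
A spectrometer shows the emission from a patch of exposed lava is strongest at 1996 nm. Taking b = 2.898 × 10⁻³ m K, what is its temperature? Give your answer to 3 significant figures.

Wien's law gives T = b/λ_max = (2.898×10⁻³ m·K)/(1.996×10⁻⁶ m) = 1.45×10³ K.

T ≈ 1.45×10³ K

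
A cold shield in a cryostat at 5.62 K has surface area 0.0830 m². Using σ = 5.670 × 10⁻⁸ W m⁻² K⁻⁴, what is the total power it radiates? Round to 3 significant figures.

Area A = 0.0830 m².
P = σAT⁴ = 5.670×10⁻⁸ × 0.0830 × (5.62)⁴ = 4.69×10⁻⁶ W.

P ≈ 4.69×10⁻⁶ W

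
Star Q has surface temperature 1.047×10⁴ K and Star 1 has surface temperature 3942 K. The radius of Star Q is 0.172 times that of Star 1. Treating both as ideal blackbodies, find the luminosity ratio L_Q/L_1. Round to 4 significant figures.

L ∝ R²T⁴, so L_Q/L_1 = (R_Q/R_1)²(T_Q/T_1)⁴ = (0.172)² × (1.047×10⁴/3942)⁴ = 0.029584 × 49.7646 = 1.472.

L_Q/L_1 ≈ 1.472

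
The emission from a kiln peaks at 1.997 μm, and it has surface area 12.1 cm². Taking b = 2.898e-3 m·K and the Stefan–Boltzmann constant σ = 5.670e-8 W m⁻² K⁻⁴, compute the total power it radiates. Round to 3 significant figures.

P ≈ 304 W

Wien's law: T = b/λ_max = 2.898×10⁻³/1.997×10⁻⁶ = 1451.18 K.
Area A = 12.1 cm² = 1.21×10⁻³ m².
Then P = σAT⁴ = 5.670×10⁻⁸×1.21×10⁻³×(1451.18)⁴ = 304 W.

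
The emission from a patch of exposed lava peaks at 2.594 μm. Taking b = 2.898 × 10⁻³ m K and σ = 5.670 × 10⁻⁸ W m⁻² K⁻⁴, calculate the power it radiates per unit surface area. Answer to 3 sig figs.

Wien's law: T = b/λ_max = 2.898×10⁻³/2.594×10⁻⁶ = 1117.19 K.
Then I = σT⁴ = 5.670×10⁻⁸×(1117.19)⁴ = 8.83×10⁴ W/m².

I ≈ 8.83×10⁴ W/m²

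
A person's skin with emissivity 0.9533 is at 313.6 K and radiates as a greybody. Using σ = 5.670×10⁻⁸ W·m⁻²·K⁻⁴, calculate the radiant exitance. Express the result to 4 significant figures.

I ≈ 522.8 W/m²

Stefan–Boltzmann: I = εσT⁴ = 0.9533 × 5.670×10⁻⁸ × (313.6)⁴ = 522.8 W/m².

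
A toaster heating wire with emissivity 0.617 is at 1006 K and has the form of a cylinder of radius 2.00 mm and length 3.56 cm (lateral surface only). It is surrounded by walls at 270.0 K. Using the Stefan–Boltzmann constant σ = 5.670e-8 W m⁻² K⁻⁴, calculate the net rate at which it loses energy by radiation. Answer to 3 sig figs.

Lateral area A = 2πrL = 2π×2.00×10⁻³×0.0356 = 4.47363×10⁻⁴ m².
Net radiated power P_net = εσA(T⁴ − T₀⁴) = 0.617×5.670×10⁻⁸×4.47363×10⁻⁴×(1006⁴ − 270.0⁴).
T⁴ − T₀⁴ = 1.02422×10¹² − 5.31441×10⁹ = 1.01891×10¹² K⁴, so P_net = 15.9 W.

Net loss ≈ 15.9 W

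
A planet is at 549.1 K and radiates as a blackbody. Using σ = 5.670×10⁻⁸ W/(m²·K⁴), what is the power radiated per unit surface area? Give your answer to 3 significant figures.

Stefan–Boltzmann: I = σT⁴ = 5.670×10⁻⁸ × (549.1)⁴ = 5.15×10³ W/m².

I ≈ 5.15×10³ W/m²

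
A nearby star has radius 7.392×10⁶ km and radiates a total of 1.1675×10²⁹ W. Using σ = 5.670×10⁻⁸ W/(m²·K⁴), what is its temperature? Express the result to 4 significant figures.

Surface area A = 4πR² = 4π(7.392×10⁹ m)² = 6.86647×10²⁰ m².
P = σAT⁴ ⇒ T = (P/(σA))^(1/4) = (1.1675×10²⁹/(5.670×10⁻⁸×6.86647×10²⁰))^(1/4) = 7400 K.

T ≈ 7400 K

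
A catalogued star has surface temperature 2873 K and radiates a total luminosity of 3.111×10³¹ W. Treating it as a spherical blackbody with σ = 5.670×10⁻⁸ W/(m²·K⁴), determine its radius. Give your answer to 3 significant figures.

L = 4πR²σT⁴ ⇒ R = √(L/(4πσT⁴)).
σT⁴ = 3.86301×10⁶ W/m², so R = √(3.111×10³¹/(4π×3.86301×10⁶)) = 8.01×10¹¹ m.

R ≈ 8.01×10¹¹ m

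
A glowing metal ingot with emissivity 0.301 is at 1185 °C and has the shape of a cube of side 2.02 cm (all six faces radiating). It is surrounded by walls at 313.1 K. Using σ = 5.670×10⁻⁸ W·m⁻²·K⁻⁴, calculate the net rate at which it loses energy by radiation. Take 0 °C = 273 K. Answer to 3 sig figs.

Net loss ≈ 188 W

T = 1185 °C + 273 = 1458 K.
Area A = 6s² = 6×(0.0202 m)² = 2.44824×10⁻³ m².
Net radiated power P_net = εσA(T⁴ − T₀⁴) = 0.301×5.670×10⁻⁸×2.44824×10⁻³×(1458⁴ − 313.1⁴).
T⁴ − T₀⁴ = 4.51887×10¹² − 9.61020×10⁹ = 4.50926×10¹² K⁴, so P_net = 188 W.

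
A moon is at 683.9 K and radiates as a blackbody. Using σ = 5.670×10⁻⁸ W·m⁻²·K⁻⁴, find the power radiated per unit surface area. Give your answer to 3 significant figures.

Stefan–Boltzmann: I = σT⁴ = 5.670×10⁻⁸ × (683.9)⁴ = 1.24×10⁴ W/m².

I ≈ 1.24×10⁴ W/m²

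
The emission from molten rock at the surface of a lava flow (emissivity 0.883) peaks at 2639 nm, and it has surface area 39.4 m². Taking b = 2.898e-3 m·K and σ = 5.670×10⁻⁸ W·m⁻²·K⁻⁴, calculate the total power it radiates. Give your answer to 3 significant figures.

P ≈ 2.87×10⁶ W

Wien's law: T = b/λ_max = 2.898×10⁻³/2.639×10⁻⁶ = 1098.14 K.
Area A = 39.4 m².
Then P = εσAT⁴ = 0.883×5.670×10⁻⁸×39.4×(1098.14)⁴ = 2.87×10⁶ W.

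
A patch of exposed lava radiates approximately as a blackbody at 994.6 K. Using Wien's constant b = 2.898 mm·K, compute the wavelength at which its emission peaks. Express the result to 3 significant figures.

λ_max ≈ 2.91 μm

Wien's displacement law: λ_max = b/T = (2.898×10⁻³ m·K)/(994.6 K) = 2.914×10⁻⁶ m.
That is 2.91 μm, in the infrared range.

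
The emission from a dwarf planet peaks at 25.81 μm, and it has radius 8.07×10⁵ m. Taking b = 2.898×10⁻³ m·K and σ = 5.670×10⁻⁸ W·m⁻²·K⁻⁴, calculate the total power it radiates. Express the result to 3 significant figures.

Wien's law: T = b/λ_max = 2.898×10⁻³/2.581×10⁻⁵ = 112.282 K.
Surface area A = 4πR² = 4π(8.07×10⁵ m)² = 8.18384×10¹² m².
Then P = σAT⁴ = 5.670×10⁻⁸×8.18384×10¹²×(112.282)⁴ = 7.38×10¹³ W.

P ≈ 7.38×10¹³ W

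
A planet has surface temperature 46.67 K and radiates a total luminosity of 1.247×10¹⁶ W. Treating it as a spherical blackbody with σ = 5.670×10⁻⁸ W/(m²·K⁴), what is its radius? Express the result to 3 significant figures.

L = 4πR²σT⁴ ⇒ R = √(L/(4πσT⁴)).
σT⁴ = 0.268989 W/m², so R = √(1.247×10¹⁶/(4π×0.268989)) = 6.07×10⁷ m.

R ≈ 6.07×10⁷ m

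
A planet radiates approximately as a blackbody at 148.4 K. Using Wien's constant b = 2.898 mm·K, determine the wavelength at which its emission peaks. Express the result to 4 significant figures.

Wien's displacement law: λ_max = b/T = (2.898×10⁻³ m·K)/(148.4 K) = 1.9528×10⁻⁵ m.
That is 19.53 μm, in the infrared range.

λ_max ≈ 19.53 μm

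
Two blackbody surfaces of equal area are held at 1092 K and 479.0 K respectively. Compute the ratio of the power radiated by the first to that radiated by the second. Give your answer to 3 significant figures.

P₁/P₂ ≈ 27.0

With equal areas, P₁/P₂ = (T₁/T₂)⁴ = (1092/479.0)⁴ = 27.0.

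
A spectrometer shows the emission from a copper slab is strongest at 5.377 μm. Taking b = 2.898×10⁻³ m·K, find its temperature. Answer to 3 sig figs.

T ≈ 539 K

Wien's law gives T = b/λ_max = (2.898×10⁻³ m·K)/(5.377×10⁻⁶ m) = 539 K.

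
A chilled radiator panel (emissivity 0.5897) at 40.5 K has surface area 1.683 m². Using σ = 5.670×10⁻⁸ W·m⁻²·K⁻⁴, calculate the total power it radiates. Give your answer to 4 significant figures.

P ≈ 0.1514 W

Area A = 1.683 m².
P = εσAT⁴ = 0.5897 × 5.670×10⁻⁸ × 1.683 × (40.5)⁴ = 0.1514 W.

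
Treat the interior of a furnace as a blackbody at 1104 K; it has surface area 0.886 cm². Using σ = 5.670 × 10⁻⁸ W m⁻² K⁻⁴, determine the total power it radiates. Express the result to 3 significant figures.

Area A = 0.886 cm² = 8.86×10⁻⁵ m².
P = σAT⁴ = 5.670×10⁻⁸ × 8.86×10⁻⁵ × (1104)⁴ = 7.46 W.

P ≈ 7.46 W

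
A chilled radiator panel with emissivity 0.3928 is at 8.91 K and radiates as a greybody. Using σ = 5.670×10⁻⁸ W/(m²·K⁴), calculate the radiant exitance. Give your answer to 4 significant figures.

I ≈ 1.404×10⁻⁴ W/m²

Stefan–Boltzmann: I = εσT⁴ = 0.3928 × 5.670×10⁻⁸ × (8.91)⁴ = 1.404×10⁻⁴ W/m².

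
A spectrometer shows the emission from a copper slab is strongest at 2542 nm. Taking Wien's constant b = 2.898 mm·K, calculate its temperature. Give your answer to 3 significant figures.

T ≈ 1.14×10³ K

Wien's law gives T = b/λ_max = (2.898×10⁻³ m·K)/(2.542×10⁻⁶ m) = 1.14×10³ K.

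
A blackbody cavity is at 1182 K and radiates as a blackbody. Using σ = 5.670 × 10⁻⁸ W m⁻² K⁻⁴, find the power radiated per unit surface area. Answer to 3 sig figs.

I ≈ 1.11×10⁵ W/m²

Stefan–Boltzmann: I = σT⁴ = 5.670×10⁻⁸ × (1182)⁴ = 1.11×10⁵ W/m².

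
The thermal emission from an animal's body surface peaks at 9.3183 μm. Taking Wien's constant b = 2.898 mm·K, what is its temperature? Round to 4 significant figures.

T ≈ 311.0 K

Wien's law gives T = b/λ_max = (2.898×10⁻³ m·K)/(9.3183×10⁻⁶ m) = 311.0 K.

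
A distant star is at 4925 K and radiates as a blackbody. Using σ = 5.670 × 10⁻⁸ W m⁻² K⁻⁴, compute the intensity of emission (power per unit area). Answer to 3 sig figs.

I ≈ 3.34×10⁷ W/m²

Stefan–Boltzmann: I = σT⁴ = 5.670×10⁻⁸ × (4925)⁴ = 3.34×10⁷ W/m².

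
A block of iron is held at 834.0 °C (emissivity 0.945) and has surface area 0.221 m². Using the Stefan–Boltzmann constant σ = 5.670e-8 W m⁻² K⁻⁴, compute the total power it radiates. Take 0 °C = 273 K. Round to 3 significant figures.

P ≈ 1.78×10⁴ W

T = 834.0 °C + 273 = 1107.0 K.
Area A = 0.221 m².
P = εσAT⁴ = 0.945 × 5.670×10⁻⁸ × 0.221 × (1107.0)⁴ = 1.78×10⁴ W.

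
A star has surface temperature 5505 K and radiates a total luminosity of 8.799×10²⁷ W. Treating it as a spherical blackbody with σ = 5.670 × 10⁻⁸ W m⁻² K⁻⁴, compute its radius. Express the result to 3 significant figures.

L = 4πR²σT⁴ ⇒ R = √(L/(4πσT⁴)).
σT⁴ = 5.20730×10⁷ W/m², so R = √(8.799×10²⁷/(4π×5.20730×10⁷)) = 3.67×10⁹ m.

R ≈ 3.67×10⁹ m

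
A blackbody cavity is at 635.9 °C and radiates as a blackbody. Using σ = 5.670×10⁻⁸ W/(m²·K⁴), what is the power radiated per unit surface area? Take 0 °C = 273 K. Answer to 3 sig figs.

I ≈ 3.87×10⁴ W/m²

T = 635.9 °C + 273 = 908.9 K.
Stefan–Boltzmann: I = σT⁴ = 5.670×10⁻⁸ × (908.9)⁴ = 3.87×10⁴ W/m².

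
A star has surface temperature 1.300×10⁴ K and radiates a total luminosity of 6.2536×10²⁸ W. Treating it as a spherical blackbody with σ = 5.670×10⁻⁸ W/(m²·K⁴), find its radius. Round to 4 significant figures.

R ≈ 1.753×10⁹ m

L = 4πR²σT⁴ ⇒ R = √(L/(4πσT⁴)).
σT⁴ = 1.61941×10⁹ W/m², so R = √(6.2536×10²⁸/(4π×1.61941×10⁹)) = 1.753×10⁹ m.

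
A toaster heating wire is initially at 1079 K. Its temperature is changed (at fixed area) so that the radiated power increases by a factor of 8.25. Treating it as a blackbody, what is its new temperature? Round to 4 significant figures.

T₂ ≈ 1829 K

P ∝ T⁴, so T₂/T₁ = (P₂/P₁)^(1/4) = (8.25)^(1/4) = 1.69478.
T₂ = 1079 × 1.69478 = 1829 K.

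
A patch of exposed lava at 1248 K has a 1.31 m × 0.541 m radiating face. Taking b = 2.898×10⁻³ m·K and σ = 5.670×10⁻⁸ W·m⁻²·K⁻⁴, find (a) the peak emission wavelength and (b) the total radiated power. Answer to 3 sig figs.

λ_max ≈ 2.32×10³ nm; P ≈ 9.75×10⁴ W

(a) λ_max = b/T = 2.898×10⁻³/1248 = 2.322×10⁻⁶ m = 2.32×10³ nm.
Area A = 1.31 × 0.541 = 0.70871 m².
(b) P = σAT⁴ = 5.670×10⁻⁸×0.70871×(1248)⁴ = 9.75×10⁴ W.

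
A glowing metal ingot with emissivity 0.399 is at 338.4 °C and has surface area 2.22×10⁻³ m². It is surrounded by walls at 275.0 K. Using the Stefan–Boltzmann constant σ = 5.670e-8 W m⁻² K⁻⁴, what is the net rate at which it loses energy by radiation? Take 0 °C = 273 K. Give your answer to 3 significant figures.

Net loss ≈ 6.73 W

T = 338.4 °C + 273 = 611.4 K.
Area A = 2.22×10⁻³ m².
Net radiated power P_net = εσA(T⁴ − T₀⁴) = 0.399×5.670×10⁻⁸×2.22×10⁻³×(611.4⁴ − 275.0⁴).
T⁴ − T₀⁴ = 1.39734×10¹¹ − 5.71914×10⁹ = 1.34015×10¹¹ K⁴, so P_net = 6.73 W.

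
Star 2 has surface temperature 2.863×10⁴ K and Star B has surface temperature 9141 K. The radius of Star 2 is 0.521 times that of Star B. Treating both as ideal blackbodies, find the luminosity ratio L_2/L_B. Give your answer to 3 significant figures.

L_2/L_B ≈ 26.1

L ∝ R²T⁴, so L_2/L_B = (R_2/R_B)²(T_2/T_B)⁴ = (0.521)² × (2.863×10⁴/9141)⁴ = 0.271441 × 96.2300 = 26.1.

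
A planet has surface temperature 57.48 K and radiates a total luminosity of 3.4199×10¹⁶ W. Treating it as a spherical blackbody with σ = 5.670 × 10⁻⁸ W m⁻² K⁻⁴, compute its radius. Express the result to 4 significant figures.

L = 4πR²σT⁴ ⇒ R = √(L/(4πσT⁴)).
σT⁴ = 0.618942 W/m², so R = √(3.4199×10¹⁶/(4π×0.618942)) = 6.631×10⁷ m.

R ≈ 6.631×10⁷ m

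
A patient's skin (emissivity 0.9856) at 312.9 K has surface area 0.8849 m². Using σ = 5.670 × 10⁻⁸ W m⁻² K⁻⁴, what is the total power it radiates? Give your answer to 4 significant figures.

Area A = 0.8849 m².
P = εσAT⁴ = 0.9856 × 5.670×10⁻⁸ × 0.8849 × (312.9)⁴ = 474.0 W.

P ≈ 474.0 W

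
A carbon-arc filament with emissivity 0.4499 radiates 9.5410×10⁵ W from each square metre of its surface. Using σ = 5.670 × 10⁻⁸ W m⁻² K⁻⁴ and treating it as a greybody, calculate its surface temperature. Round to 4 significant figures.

T ≈ 2473 K

I = εσT⁴, so T = (I/εσ)^(1/4) = (9.5410×10⁵/(0.4499×5.670×10⁻⁸))^(1/4) = 2473 K.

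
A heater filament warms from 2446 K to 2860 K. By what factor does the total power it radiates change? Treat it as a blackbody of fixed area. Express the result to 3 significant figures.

P₂/P₁ ≈ 1.87

P ∝ T⁴, so P₂/P₁ = (T₂/T₁)⁴ = (2860/2446)⁴ = (1.16926)⁴ = 1.87.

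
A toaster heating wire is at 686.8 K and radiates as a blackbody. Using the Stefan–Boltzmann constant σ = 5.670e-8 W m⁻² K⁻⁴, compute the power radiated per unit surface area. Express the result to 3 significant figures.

Stefan–Boltzmann: I = σT⁴ = 5.670×10⁻⁸ × (686.8)⁴ = 1.26×10⁴ W/m².

I ≈ 1.26×10⁴ W/m²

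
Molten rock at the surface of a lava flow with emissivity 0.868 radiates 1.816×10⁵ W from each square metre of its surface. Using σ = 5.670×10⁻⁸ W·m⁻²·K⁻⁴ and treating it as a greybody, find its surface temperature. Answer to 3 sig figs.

I = εσT⁴, so T = (I/εσ)^(1/4) = (1.816×10⁵/(0.868×5.670×10⁻⁸))^(1/4) = 1.39×10³ K.

T ≈ 1.39×10³ K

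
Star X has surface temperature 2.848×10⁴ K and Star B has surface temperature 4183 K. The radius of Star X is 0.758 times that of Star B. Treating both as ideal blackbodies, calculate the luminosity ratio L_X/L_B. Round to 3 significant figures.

L_X/L_B ≈ 1.23×10³

L ∝ R²T⁴, so L_X/L_B = (R_X/R_B)²(T_X/T_B)⁴ = (0.758)² × (2.848×10⁴/4183)⁴ = 0.574564 × 2148.86 = 1.23×10³.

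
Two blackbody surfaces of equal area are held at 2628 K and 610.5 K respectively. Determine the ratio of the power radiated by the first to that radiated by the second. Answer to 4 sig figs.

P₁/P₂ ≈ 343.4

With equal areas, P₁/P₂ = (T₁/T₂)⁴ = (2628/610.5)⁴ = 343.4.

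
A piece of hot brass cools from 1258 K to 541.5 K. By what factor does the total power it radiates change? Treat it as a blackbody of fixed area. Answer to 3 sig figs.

P ∝ T⁴, so P₂/P₁ = (T₂/T₁)⁴ = (541.5/1258)⁴ = (0.430445)⁴ = 0.0343.

P₂/P₁ ≈ 0.0343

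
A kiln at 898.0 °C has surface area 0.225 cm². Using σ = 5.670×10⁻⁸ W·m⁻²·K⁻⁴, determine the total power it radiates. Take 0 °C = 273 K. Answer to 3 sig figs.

T = 898.0 °C + 273 = 1171.0 K.
Area A = 0.225 cm² = 2.25×10⁻⁵ m².
P = σAT⁴ = 5.670×10⁻⁸ × 2.25×10⁻⁵ × (1171.0)⁴ = 2.40 W.

P ≈ 2.40 W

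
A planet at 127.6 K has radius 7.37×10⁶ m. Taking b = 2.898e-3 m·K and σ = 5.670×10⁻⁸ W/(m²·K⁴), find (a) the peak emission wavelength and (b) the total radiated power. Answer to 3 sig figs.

(a) λ_max = b/T = 2.898×10⁻³/127.6 = 2.271×10⁻⁵ m = 22.7 μm.
Surface area A = 4πR² = 4π(7.37×10⁶ m)² = 6.82566×10¹⁴ m².
(b) P = σAT⁴ = 5.670×10⁻⁸×6.82566×10¹⁴×(127.6)⁴ = 1.03×10¹⁶ W.

λ_max ≈ 22.7 μm; P ≈ 1.03×10¹⁶ W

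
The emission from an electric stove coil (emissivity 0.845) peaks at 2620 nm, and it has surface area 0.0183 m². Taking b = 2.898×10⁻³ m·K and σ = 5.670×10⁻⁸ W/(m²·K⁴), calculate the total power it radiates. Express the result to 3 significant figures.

P ≈ 1.31×10³ W

Wien's law: T = b/λ_max = 2.898×10⁻³/2.620×10⁻⁶ = 1106.11 K.
Area A = 0.0183 m².
Then P = εσAT⁴ = 0.845×5.670×10⁻⁸×0.0183×(1106.11)⁴ = 1.31×10³ W.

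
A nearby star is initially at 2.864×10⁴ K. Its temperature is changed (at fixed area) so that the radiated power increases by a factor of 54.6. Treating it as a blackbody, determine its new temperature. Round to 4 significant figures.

P ∝ T⁴, so T₂/T₁ = (P₂/P₁)^(1/4) = (54.6)^(1/4) = 2.71830.
T₂ = 2.864×10⁴ × 2.71830 = 7.785×10⁴ K.

T₂ ≈ 7.785×10⁴ K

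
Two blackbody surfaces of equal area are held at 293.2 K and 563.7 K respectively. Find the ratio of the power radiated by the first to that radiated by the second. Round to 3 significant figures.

P₁/P₂ ≈ 0.0732

With equal areas, P₁/P₂ = (T₁/T₂)⁴ = (293.2/563.7)⁴ = 0.0732.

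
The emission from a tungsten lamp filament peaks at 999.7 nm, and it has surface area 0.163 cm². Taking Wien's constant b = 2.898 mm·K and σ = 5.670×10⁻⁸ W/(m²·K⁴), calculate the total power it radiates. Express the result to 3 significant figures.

P ≈ 65.3 W

Wien's law: T = b/λ_max = 2.898×10⁻³/9.997×10⁻⁷ = 2898.87 K.
Area A = 0.163 cm² = 1.63×10⁻⁵ m².
Then P = σAT⁴ = 5.670×10⁻⁸×1.63×10⁻⁵×(2898.87)⁴ = 65.3 W.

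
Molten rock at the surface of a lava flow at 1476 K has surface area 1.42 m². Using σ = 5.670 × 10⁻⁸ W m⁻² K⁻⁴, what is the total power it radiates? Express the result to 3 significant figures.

Area A = 1.42 m².
P = σAT⁴ = 5.670×10⁻⁸ × 1.42 × (1476)⁴ = 3.82×10⁵ W.

P ≈ 3.82×10⁵ W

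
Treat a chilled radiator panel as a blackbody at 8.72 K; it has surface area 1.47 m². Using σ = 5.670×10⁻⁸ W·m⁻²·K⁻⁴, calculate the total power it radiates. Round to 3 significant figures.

Area A = 1.47 m².
P = σAT⁴ = 5.670×10⁻⁸ × 1.47 × (8.72)⁴ = 4.82×10⁻⁴ W.

P ≈ 4.82×10⁻⁴ W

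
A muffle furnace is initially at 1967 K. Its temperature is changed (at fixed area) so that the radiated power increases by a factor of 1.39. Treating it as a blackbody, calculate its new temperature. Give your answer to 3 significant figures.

T₂ ≈ 2.14×10³ K

P ∝ T⁴, so T₂/T₁ = (P₂/P₁)^(1/4) = (1.39)^(1/4) = 1.08581.
T₂ = 1967 × 1.08581 = 2.14×10³ K.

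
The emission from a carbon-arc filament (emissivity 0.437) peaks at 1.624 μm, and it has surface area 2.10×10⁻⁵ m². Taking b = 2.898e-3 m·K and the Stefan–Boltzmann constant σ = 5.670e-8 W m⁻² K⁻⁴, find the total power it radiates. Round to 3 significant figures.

Wien's law: T = b/λ_max = 2.898×10⁻³/1.624×10⁻⁶ = 1784.48 K.
Area A = 2.10×10⁻⁵ m².
Then P = εσAT⁴ = 0.437×5.670×10⁻⁸×2.10×10⁻⁵×(1784.48)⁴ = 5.28 W.

P ≈ 5.28 W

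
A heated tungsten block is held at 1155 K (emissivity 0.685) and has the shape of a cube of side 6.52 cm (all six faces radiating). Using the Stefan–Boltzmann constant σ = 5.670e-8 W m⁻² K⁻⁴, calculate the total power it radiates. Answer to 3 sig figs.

P ≈ 1.76×10³ W

Area A = 6s² = 6×(0.0652 m)² = 0.0255062 m².
P = εσAT⁴ = 0.685 × 5.670×10⁻⁸ × 0.0255062 × (1155)⁴ = 1.76×10³ W.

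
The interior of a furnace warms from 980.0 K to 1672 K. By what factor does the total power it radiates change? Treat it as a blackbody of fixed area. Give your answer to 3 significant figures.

P₂/P₁ ≈ 8.47

P ∝ T⁴, so P₂/P₁ = (T₂/T₁)⁴ = (1672/980.0)⁴ = (1.70612)⁴ = 8.47.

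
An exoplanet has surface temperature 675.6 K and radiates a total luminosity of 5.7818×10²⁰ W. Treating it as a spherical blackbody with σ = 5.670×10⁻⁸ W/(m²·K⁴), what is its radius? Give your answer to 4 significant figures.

R ≈ 6.241×10⁷ m

L = 4πR²σT⁴ ⇒ R = √(L/(4πσT⁴)).
σT⁴ = 11812.5 W/m², so R = √(5.7818×10²⁰/(4π×11812.5)) = 6.241×10⁷ m.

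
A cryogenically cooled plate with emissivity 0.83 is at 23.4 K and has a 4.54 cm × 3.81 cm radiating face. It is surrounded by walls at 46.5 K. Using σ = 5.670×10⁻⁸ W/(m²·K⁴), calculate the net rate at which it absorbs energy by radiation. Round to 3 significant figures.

Area A = 0.0454 × 0.0381 = 1.72974×10⁻³ m².
Net radiated power P_net = εσA(T⁴ − T₀⁴) = 0.83×5.670×10⁻⁸×1.72974×10⁻³×(23.4⁴ − 46.5⁴).
T⁴ − T₀⁴ = 2.99822×10⁵ − 4.67533×10⁶ = -4.37551×10⁶ K⁴, so P_net = -3.56×10⁻⁴ W — negative, meaning a net gain of 3.56×10⁻⁴ W.

Net gain ≈ 3.56×10⁻⁴ W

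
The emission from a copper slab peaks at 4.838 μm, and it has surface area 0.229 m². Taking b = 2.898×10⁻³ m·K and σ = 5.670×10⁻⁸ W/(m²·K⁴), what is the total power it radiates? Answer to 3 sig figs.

P ≈ 1.67×10³ W

Wien's law: T = b/λ_max = 2.898×10⁻³/4.838×10⁻⁶ = 599.008 K.
Area A = 0.229 m².
Then P = σAT⁴ = 5.670×10⁻⁸×0.229×(599.008)⁴ = 1.67×10³ W.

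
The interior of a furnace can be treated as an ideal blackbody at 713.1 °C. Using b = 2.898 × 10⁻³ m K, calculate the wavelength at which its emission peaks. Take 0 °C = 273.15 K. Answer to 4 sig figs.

λ_max ≈ 2.938 μm

T = 713.1 °C + 273.15 = 986.25 K.
Wien's displacement law: λ_max = b/T = (2.898×10⁻³ m·K)/(986.25 K) = 2.9384×10⁻⁶ m.
That is 2.938 μm, in the infrared range.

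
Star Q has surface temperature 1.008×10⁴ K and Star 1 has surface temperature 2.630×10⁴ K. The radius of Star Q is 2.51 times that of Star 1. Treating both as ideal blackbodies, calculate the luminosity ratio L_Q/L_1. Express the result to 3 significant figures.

L ∝ R²T⁴, so L_Q/L_1 = (R_Q/R_1)²(T_Q/T_1)⁴ = (2.51)² × (1.008×10⁴/2.630×10⁴)⁴ = 6.3001 × 0.0215784 = 0.136.

L_Q/L_1 ≈ 0.136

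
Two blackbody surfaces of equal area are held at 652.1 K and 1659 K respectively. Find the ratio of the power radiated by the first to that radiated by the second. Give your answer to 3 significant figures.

P₁/P₂ ≈ 0.0239

With equal areas, P₁/P₂ = (T₁/T₂)⁴ = (652.1/1659)⁴ = 0.0239.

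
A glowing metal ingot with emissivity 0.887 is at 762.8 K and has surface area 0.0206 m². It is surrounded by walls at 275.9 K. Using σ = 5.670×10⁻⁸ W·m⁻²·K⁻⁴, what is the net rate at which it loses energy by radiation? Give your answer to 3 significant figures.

Area A = 0.0206 m².
Net radiated power P_net = εσA(T⁴ − T₀⁴) = 0.887×5.670×10⁻⁸×0.0206×(762.8⁴ − 275.9⁴).
T⁴ − T₀⁴ = 3.38566×10¹¹ − 5.79438×10⁹ = 3.32772×10¹¹ K⁴, so P_net = 345 W.

Net loss ≈ 345 W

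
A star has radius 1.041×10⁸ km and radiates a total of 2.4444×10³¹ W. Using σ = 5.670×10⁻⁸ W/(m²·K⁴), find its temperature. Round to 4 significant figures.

Surface area A = 4πR² = 4π(1.041×10¹¹ m)² = 1.36179×10²³ m².
P = σAT⁴ ⇒ T = (P/(σA))^(1/4) = (2.4444×10³¹/(5.670×10⁻⁸×1.36179×10²³))^(1/4) = 7501 K.

T ≈ 7501 K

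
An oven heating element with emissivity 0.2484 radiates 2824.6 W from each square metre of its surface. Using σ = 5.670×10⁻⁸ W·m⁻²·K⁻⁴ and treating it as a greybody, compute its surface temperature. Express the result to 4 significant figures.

I = εσT⁴, so T = (I/εσ)^(1/4) = (2824.6/(0.2484×5.670×10⁻⁸))^(1/4) = 669.2 K.

T ≈ 669.2 K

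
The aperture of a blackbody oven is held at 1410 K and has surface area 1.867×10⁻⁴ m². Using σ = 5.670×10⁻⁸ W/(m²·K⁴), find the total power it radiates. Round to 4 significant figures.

P ≈ 41.84 W

Area A = 1.867×10⁻⁴ m².
P = σAT⁴ = 5.670×10⁻⁸ × 1.867×10⁻⁴ × (1410)⁴ = 41.84 W.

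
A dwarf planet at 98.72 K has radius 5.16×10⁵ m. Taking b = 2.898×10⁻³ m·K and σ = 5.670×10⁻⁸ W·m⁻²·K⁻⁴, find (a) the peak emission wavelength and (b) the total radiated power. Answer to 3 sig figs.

λ_max ≈ 29.4 μm; P ≈ 1.80×10¹³ W

(a) λ_max = b/T = 2.898×10⁻³/98.72 = 2.936×10⁻⁵ m = 29.4 μm.
Surface area A = 4πR² = 4π(5.16×10⁵ m)² = 3.34587×10¹² m².
(b) P = σAT⁴ = 5.670×10⁻⁸×3.34587×10¹²×(98.72)⁴ = 1.80×10¹³ W.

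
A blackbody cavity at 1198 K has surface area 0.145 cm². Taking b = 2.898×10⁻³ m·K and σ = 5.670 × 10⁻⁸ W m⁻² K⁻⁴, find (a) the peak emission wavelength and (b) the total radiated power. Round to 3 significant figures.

λ_max ≈ 2.42×10³ nm; P ≈ 1.69 W

(a) λ_max = b/T = 2.898×10⁻³/1198 = 2.419×10⁻⁶ m = 2.42×10³ nm.
Area A = 0.145 cm² = 1.45×10⁻⁵ m².
(b) P = σAT⁴ = 5.670×10⁻⁸×1.45×10⁻⁵×(1198)⁴ = 1.69 W.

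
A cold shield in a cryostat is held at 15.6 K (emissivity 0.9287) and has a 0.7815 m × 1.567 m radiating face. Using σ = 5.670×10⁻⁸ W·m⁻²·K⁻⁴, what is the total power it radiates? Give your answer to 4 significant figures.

P ≈ 3.819×10⁻³ W

Area A = 0.7815 × 1.567 = 1.22461 m².
P = εσAT⁴ = 0.9287 × 5.670×10⁻⁸ × 1.22461 × (15.6)⁴ = 3.819×10⁻³ W.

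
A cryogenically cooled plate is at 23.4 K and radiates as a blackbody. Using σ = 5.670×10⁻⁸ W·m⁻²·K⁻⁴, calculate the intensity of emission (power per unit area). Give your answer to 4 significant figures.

Stefan–Boltzmann: I = σT⁴ = 5.670×10⁻⁸ × (23.4)⁴ = 0.01700 W/m².

I ≈ 0.01700 W/m²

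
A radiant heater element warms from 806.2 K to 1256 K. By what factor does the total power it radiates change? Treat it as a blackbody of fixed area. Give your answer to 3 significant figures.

P ∝ T⁴, so P₂/P₁ = (T₂/T₁)⁴ = (1256/806.2)⁴ = (1.55793)⁴ = 5.89.

P₂/P₁ ≈ 5.89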